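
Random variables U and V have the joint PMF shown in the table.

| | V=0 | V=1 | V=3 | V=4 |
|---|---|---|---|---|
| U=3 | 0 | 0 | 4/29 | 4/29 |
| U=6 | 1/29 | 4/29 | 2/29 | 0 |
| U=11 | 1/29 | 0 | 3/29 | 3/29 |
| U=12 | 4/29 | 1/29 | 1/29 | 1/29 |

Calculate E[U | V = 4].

P(V = 4) = 8/29.
Σ U·P over the event = 3·(4/29) + 11·(3/29) + 12·(1/29) = 57/29.
E[U | V = 4] = (57/29) / (8/29) = 57/8.

57/8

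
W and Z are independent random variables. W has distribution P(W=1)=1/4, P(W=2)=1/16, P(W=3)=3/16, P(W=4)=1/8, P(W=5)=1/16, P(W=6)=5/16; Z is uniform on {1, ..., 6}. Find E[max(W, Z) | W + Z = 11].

P(W + Z = 11) = 1/16.
Summing max(W,Z)·P(x,y) over outcomes with W + Z = 11 gives 3/8.
E[max(W, Z) | W + Z = 11] = (3/8) / (1/16) = 6.

6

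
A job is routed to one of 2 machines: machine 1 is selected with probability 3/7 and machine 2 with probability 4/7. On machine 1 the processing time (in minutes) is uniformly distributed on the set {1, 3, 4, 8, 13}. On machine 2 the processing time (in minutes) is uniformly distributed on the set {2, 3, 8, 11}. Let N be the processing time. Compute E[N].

207/35

E[N | machine 1] = (1+3+4+8+13)/5 = 29/5.
E[N | machine 2] = (2+3+8+11)/4 = 6.
By the law of total expectation,
E[N] = (3/7)·(29/5) + (4/7)·(6) = 207/35.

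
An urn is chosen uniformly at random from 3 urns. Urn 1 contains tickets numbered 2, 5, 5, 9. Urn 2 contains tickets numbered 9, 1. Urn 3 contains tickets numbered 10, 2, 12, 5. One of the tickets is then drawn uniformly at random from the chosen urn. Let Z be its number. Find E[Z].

35/6

E[Z | urn 1] = (2+5+5+9)/4 = 21/4.
E[Z | urn 2] = (9+1)/2 = 5.
E[Z | urn 3] = (10+2+12+5)/4 = 29/4.
E[Z] = (1/3)·(21/4) + (1/3)·(5) + (1/3)·(29/4) = 35/6.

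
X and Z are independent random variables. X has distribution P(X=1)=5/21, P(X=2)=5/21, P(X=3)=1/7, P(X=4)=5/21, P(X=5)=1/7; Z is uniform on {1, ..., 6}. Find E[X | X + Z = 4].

P(X + Z = 4) = 13/126.
Summing X·P(x,y) over outcomes with X + Z = 4 gives 4/21.
E[X | X + Z = 4] = (4/21) / (13/126) = 24/13.

24/13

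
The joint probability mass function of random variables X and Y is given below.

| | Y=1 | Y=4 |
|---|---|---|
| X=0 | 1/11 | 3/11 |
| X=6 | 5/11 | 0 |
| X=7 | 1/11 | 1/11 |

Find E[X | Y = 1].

37/7

P(Y = 1) = 7/11.
Summing X·P(X=x,Y=y) over the conditioning event gives 37/11.
E[X | Y = 1] = (37/11) / (7/11) = 37/7.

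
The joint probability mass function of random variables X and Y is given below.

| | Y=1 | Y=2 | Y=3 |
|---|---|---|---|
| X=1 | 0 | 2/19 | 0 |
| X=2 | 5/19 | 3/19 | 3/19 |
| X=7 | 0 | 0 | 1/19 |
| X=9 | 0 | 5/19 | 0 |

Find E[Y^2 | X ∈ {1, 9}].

4

P(X ∈ {1, 9}) = 7/19.
Summing Y^2·P(X=x,Y=y) over the conditioning event gives 28/19.
E[Y^2 | X ∈ {1, 9}] = (28/19) / (7/19) = 4.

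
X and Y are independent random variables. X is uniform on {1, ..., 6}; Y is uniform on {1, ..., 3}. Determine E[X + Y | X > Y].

25/4

P(X > Y) = 2/3.
Summing (X+Y)·P(x,y) over outcomes with X > Y gives 25/6.
E[X + Y | X > Y] = (25/6) / (2/3) = 25/4.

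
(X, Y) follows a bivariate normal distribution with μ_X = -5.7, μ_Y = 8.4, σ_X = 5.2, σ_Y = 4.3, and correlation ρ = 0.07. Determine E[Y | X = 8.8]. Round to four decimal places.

The regression of Y on X has slope ρ·σ_Y/σ_X and passes through (μ_X, μ_Y).
E[Y | X=8.8] = 8.4 + (0.07)·(4.3/5.2)·(8.8 − (-5.7)) = 8.4 + (0.057885)·(14.5) = 9.2393.

9.2393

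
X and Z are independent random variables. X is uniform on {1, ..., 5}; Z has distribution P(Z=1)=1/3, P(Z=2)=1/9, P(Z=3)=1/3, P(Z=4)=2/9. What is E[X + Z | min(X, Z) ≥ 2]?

P(min(X, Z) ≥ 2) = 8/15.
Summing (X+Z)·P(x,y) over outcomes with min(X, Z) ≥ 2 gives 32/9.
E[X + Z | min(X, Z) ≥ 2] = (32/9) / (8/15) = 20/3.

20/3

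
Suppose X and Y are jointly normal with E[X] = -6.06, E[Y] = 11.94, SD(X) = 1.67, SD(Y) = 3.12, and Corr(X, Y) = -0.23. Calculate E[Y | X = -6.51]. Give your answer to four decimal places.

12.1334

The regression of Y on X has slope ρ·σ_Y/σ_X and passes through (μ_X, μ_Y).
E[Y | X=-6.51] = 11.94 + (-0.23)·(3.12/1.67)·(-6.51 − (-6.06)) = 11.94 + (-0.4297)·(-0.45) = 12.1334.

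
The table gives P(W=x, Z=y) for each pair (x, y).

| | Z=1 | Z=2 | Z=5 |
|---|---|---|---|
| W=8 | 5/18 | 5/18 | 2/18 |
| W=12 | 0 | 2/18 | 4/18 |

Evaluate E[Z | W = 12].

4

P(W = 12) = 1/3.
Σ Z·P over the event = 2·(2/18) + 5·(4/18) = 4/3.
E[Z | W = 12] = (4/3) / (1/3) = 4.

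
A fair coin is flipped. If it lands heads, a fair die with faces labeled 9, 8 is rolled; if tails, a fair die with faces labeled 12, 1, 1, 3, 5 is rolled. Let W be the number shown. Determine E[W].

129/20

E[W | heads] = (9+8)/2 = 17/2.
E[W | tails] = (12+1+1+3+5)/5 = 22/5.
By the law of total expectation,
E[W] = (1/2)·(17/2) + (1/2)·(22/5) = 129/20.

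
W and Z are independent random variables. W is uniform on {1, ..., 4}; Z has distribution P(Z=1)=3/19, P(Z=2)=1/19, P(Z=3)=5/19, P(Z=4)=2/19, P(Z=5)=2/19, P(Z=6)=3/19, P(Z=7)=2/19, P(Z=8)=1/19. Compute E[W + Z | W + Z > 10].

P(W + Z > 10) = 1/19.
Summing (W+Z)·P(x,y) over outcomes with W + Z > 10 gives 45/76.
E[W + Z | W + Z > 10] = (45/76) / (1/19) = 45/4.

45/4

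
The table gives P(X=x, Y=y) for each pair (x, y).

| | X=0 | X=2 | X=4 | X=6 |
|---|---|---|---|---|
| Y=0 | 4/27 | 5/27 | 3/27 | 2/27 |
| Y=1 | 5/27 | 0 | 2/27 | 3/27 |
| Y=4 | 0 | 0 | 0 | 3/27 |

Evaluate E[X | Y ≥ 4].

6

P(Y ≥ 4) = 1/9.
Σ X·P over the event = 6·(3/27) = 2/3.
E[X | Y ≥ 4] = (2/3) / (1/9) = 6.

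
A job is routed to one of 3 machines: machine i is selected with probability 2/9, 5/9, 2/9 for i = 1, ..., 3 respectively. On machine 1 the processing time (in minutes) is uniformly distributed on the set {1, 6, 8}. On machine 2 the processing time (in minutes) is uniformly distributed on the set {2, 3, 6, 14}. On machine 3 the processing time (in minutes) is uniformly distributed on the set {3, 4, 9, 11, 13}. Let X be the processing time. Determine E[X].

E[X | machine 1] = (1+6+8)/3 = 5.
E[X | machine 2] = (2+3+6+14)/4 = 25/4.
E[X | machine 3] = (3+4+9+11+13)/5 = 8.
E[X] = (2/9)·(5) + (5/9)·(25/4) + (2/9)·(8) = 229/36.

229/36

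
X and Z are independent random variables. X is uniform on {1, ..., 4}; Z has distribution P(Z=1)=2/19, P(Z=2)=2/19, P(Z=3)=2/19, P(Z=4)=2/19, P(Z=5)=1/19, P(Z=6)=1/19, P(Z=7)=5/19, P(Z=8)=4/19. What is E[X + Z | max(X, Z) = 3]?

P(max(X, Z) = 3) = 5/38.
Summing (X+Z)·P(x,y) over outcomes with max(X, Z) = 3 gives 12/19.
E[X + Z | max(X, Z) = 3] = (12/19) / (5/38) = 24/5.

24/5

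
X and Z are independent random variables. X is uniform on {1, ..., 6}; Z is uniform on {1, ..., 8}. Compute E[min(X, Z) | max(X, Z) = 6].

P(max(X, Z) = 6) = 11/48.
Summing min(X,Z)·P(x,y) over outcomes with max(X, Z) = 6 gives 3/4.
E[min(X, Z) | max(X, Z) = 6] = (3/4) / (11/48) = 36/11.

36/11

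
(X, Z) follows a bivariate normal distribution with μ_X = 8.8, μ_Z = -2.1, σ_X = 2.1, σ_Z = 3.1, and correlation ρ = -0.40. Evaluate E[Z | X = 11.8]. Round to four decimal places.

-3.8714

The regression of Z on X has slope ρ·σ_Z/σ_X and passes through (μ_X, μ_Z).
E[Z | X=11.8] = -2.1 + (-0.40)·(3.1/2.1)·(11.8 − (8.8)) = -2.1 + (-0.59048)·(3) = -3.8714.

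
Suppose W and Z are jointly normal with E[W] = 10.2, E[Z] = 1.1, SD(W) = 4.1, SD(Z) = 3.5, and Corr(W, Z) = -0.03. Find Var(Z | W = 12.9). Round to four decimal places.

The conditional variance in a bivariate normal is σ_Z²(1 − ρ²), independent of x.
Var(Z | W=12.9) = (3.5)²·(1 − (-0.03)²) = 12.25·0.9991 = 12.2390.

12.2390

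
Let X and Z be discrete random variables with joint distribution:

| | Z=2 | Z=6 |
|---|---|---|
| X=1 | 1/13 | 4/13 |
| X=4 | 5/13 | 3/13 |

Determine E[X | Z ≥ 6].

16/7

P(Z ≥ 6) = 7/13.
Σ X·P over the event = 1·(4/13) + 4·(3/13) = 16/13.
E[X | Z ≥ 6] = (16/13) / (7/13) = 16/7.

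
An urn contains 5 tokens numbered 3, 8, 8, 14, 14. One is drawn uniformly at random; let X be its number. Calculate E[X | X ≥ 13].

14

P(X ≥ 13) = 2/5.
Σ over the event: 14·2/5 = 28/5.
E[X | X ≥ 13] = (28/5) / (2/5) = 14.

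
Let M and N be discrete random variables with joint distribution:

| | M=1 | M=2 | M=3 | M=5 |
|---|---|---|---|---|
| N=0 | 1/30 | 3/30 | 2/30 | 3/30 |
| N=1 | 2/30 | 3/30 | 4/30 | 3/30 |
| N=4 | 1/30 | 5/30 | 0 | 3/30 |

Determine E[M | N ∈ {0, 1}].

3

P(N ∈ {0, 1}) = 7/10.
Σ M·P over the event = 1·(1/30) + 1·(2/30) + 2·(3/30) + 2·(3/30) + 3·(2/30) + 3·(4/30) + 5·(3/30) + 5·(3/30) = 21/10.
E[M | N ∈ {0, 1}] = (21/10) / (7/10) = 3.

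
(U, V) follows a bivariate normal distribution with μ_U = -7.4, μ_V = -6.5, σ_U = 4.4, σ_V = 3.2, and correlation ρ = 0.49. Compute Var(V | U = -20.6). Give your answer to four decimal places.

7.7814

For a bivariate normal, Var(V | U=x) = σ_V²(1 − ρ²).
Var(V | U=-20.6) = (3.2)²·(1 − (0.49)²) = 10.24·0.7599 = 7.7814.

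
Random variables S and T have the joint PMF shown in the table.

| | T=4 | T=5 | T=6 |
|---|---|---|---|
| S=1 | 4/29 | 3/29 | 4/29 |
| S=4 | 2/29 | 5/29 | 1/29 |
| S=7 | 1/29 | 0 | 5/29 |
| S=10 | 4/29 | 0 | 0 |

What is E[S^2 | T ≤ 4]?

485/11

P(T ≤ 4) = 11/29.
Σ S^2·P over the event = 1·(4/29) + 16·(2/29) + 49·(1/29) + 100·(4/29) = 485/29.
E[S^2 | T ≤ 4] = (485/29) / (11/29) = 485/11.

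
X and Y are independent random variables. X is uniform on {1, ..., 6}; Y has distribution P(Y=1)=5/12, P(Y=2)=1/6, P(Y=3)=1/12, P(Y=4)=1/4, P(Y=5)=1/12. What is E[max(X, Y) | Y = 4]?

P(Y = 4) = 1/4.
Summing max(X,Y)·P(x,y) over outcomes with Y = 4 gives 9/8.
E[max(X, Y) | Y = 4] = (9/8) / (1/4) = 9/2.

9/2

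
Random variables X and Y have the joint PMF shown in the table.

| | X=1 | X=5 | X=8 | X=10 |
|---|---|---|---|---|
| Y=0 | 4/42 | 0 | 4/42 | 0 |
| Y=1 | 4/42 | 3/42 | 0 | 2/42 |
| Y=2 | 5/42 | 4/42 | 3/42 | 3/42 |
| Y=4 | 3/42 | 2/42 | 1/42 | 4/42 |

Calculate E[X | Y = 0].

9/2

P(Y = 0) = 4/21.
Σ X·P over the event = 1·(4/42) + 8·(4/42) = 6/7.
E[X | Y = 0] = (6/7) / (4/21) = 9/2.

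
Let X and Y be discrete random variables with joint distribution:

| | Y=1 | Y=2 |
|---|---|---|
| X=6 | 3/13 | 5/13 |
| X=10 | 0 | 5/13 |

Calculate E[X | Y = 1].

P(Y = 1) = 3/13.
Σ X·P over the event = 6·(3/13) = 18/13.
E[X | Y = 1] = (18/13) / (3/13) = 6.

6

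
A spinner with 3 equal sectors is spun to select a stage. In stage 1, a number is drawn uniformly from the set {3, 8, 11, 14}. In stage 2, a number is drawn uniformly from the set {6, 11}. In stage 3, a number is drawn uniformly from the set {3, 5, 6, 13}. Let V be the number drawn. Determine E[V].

E[V | stage 1] = (3+8+11+14)/4 = 9.
E[V | stage 2] = (6+11)/2 = 17/2.
E[V | stage 3] = (3+5+6+13)/4 = 27/4.
By the law of total expectation,
E[V] = (1/3)·(9) + (1/3)·(17/2) + (1/3)·(27/4) = 97/12.

97/12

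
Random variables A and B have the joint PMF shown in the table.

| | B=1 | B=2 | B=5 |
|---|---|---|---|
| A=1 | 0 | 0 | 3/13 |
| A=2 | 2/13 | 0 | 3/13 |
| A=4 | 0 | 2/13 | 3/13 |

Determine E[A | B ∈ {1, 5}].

25/11

P(B ∈ {1, 5}) = 11/13.
Summing A·P(A=x,B=y) over the conditioning event gives 25/13.
E[A | B ∈ {1, 5}] = (25/13) / (11/13) = 25/11.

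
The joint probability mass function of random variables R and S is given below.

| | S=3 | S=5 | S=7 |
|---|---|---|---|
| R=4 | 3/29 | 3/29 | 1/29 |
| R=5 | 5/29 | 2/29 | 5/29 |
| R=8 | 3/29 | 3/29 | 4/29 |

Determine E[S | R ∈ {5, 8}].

P(R ∈ {5, 8}) = 22/29.
Σ S·P over the event = 3·(5/29) + 5·(2/29) + 7·(5/29) + 3·(3/29) + 5·(3/29) + 7·(4/29) = 112/29.
E[S | R ∈ {5, 8}] = (112/29) / (22/29) = 56/11.

56/11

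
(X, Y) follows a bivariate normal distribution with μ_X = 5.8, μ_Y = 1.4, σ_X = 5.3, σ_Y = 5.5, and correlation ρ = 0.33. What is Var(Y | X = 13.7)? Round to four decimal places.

26.9558

The conditional variance in a bivariate normal is σ_Y²(1 − ρ²), independent of x.
Var(Y | X=13.7) = (5.5)²·(1 − (0.33)²) = 30.25·0.8911 = 26.9558.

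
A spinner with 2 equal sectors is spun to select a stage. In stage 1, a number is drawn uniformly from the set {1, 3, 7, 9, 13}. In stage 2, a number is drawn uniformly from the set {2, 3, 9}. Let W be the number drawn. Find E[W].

169/30

E[W | stage 1] = (1+3+7+9+13)/5 = 33/5.
E[W | stage 2] = (2+3+9)/3 = 14/3.
By the law of total expectation,
E[W] = (1/2)·(33/5) + (1/2)·(14/3) = 169/30.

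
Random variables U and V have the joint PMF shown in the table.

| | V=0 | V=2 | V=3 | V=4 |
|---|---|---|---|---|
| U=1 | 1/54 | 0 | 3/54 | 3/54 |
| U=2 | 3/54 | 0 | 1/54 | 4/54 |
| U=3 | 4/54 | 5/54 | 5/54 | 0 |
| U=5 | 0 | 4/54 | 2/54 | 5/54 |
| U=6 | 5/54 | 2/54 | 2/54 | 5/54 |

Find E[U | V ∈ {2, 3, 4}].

155/41

P(V ∈ {2, 3, 4}) = 41/54.
Summing U·P(U=x,V=y) over the conditioning event gives 155/54.
E[U | V ∈ {2, 3, 4}] = (155/54) / (41/54) = 155/41.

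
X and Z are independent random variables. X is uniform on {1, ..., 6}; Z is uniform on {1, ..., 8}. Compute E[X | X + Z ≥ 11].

5

P(X + Z ≥ 11) = 5/24.
Summing X·P(x,y) over outcomes with X + Z ≥ 11 gives 25/24.
E[X | X + Z ≥ 11] = (25/24) / (5/24) = 5.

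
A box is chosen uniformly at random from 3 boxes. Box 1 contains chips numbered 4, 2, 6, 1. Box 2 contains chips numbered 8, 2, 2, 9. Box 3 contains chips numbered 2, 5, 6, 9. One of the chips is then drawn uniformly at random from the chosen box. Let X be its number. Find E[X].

14/3

E[X | box 1] = (4+2+6+1)/4 = 13/4.
E[X | box 2] = (8+2+2+9)/4 = 21/4.
E[X | box 3] = (2+5+6+9)/4 = 11/2.
By the law of total expectation,
E[X] = (1/3)·(13/4) + (1/3)·(21/4) + (1/3)·(11/2) = 14/3.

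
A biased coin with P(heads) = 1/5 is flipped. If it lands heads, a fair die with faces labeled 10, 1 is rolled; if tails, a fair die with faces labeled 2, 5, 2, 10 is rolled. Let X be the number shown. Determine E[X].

E[X | heads] = (10+1)/2 = 11/2.
E[X | tails] = (2+5+2+10)/4 = 19/4.
E[X] = (1/5)·(11/2) + (4/5)·(19/4) = 49/10.

49/10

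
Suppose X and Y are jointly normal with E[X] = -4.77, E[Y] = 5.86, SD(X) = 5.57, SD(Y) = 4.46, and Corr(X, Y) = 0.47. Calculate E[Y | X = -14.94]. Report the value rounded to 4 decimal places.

2.0326

The regression of Y on X has slope ρ·σ_Y/σ_X and passes through (μ_X, μ_Y).
E[Y | X=-14.94] = 5.86 + (0.47)·(4.46/5.57)·(-14.94 − (-4.77)) = 5.86 + (0.37634)·(-10.17) = 2.0326.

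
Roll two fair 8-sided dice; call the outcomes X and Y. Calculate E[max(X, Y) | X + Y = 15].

Outcomes with X + Y = 15: (7,8), (8,7), each with probability 1/64.
E[max(X, Y) | X + Y = 15] = (8 + 8) / 2 = 8.

8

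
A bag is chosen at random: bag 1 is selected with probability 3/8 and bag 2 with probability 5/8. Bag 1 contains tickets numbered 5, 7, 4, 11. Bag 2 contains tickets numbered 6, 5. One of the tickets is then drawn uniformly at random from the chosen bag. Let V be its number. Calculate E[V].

191/32

E[V | bag 1] = (5+7+4+11)/4 = 27/4.
E[V | bag 2] = (6+5)/2 = 11/2.
E[V] = (3/8)·(27/4) + (5/8)·(11/2) = 191/32.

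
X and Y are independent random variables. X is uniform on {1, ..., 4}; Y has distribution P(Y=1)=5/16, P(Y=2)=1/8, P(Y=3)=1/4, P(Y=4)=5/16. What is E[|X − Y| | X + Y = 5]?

9/4

P(X + Y = 5) = 1/4.
Summing |X−Y|·P(x,y) over outcomes with X + Y = 5 gives 9/16.
E[|X − Y| | X + Y = 5] = (9/16) / (1/4) = 9/4.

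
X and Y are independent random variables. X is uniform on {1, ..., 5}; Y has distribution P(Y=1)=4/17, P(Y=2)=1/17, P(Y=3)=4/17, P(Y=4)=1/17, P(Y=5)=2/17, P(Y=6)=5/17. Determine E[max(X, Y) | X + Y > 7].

179/32

P(X + Y > 7) = 32/85.
Summing max(X,Y)·P(x,y) over outcomes with X + Y > 7 gives 179/85.
E[max(X, Y) | X + Y > 7] = (179/85) / (32/85) = 179/32.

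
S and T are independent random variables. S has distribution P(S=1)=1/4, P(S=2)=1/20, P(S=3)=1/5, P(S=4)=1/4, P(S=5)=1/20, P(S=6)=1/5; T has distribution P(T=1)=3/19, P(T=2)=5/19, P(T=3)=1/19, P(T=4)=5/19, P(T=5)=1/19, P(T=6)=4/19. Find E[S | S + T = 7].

P(S + T = 7) = 63/380.
Summing S·P(x,y) over outcomes with S + T = 7 gives 199/380.
E[S | S + T = 7] = (199/380) / (63/380) = 199/63.

199/63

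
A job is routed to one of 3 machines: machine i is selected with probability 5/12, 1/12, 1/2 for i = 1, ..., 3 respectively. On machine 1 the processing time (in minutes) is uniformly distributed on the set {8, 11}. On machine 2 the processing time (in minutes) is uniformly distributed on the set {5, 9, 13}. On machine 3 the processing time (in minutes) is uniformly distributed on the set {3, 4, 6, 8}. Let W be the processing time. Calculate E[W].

22/3

E[W | machine 1] = (8+11)/2 = 19/2.
E[W | machine 2] = (5+9+13)/3 = 9.
E[W | machine 3] = (3+4+6+8)/4 = 21/4.
By the law of total expectation,
E[W] = (5/12)·(19/2) + (1/12)·(9) + (1/2)·(21/4) = 22/3.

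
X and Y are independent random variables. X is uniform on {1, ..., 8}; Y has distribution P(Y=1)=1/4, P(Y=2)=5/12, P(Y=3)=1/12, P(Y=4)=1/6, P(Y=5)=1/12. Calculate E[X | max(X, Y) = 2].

21/13

P(max(X, Y) = 2) = 13/96.
Summing X·P(x,y) over outcomes with max(X, Y) = 2 gives 7/32.
E[X | max(X, Y) = 2] = (7/32) / (13/96) = 21/13.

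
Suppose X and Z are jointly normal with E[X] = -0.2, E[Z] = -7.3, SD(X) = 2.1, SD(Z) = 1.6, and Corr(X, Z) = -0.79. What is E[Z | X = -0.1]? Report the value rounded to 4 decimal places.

E[Z | X=x] = μ_Z + ρ(σ_Z/σ_X)(x − μ_X) for jointly normal variables.
E[Z | X=-0.1] = -7.3 + (-0.79)·(1.6/2.1)·(-0.1 − (-0.2)) = -7.3 + (-0.6019)·(0.1) = -7.3602.

-7.3602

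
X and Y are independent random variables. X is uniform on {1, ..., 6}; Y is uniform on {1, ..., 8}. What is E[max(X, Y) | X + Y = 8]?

Outcomes with X + Y = 8: (1,7), (2,6), (3,5), (4,4), (5,3), (6,2), each with probability 1/48.
E[max(X, Y) | X + Y = 8] = (7 + 6 + 5 + 4 + 5 + 6) / 6 = 11/2.

11/2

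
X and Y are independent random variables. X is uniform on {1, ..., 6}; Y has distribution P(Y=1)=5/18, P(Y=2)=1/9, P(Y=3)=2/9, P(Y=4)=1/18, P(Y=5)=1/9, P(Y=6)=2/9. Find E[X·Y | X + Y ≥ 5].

P(X + Y ≥ 5) = 85/108.
Summing XY·P(x,y) over outcomes with X + Y ≥ 5 gives 395/36.
E[X·Y | X + Y ≥ 5] = (395/36) / (85/108) = 237/17.

237/17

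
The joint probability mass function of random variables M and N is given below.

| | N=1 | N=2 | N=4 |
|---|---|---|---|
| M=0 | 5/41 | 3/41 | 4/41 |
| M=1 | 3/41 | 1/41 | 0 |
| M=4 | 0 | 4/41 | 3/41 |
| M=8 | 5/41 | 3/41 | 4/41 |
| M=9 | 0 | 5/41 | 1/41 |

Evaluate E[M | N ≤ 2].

P(N ≤ 2) = 29/41.
Summing M·P(M=x,N=y) over the conditioning event gives 129/41.
E[M | N ≤ 2] = (129/41) / (29/41) = 129/29.

129/29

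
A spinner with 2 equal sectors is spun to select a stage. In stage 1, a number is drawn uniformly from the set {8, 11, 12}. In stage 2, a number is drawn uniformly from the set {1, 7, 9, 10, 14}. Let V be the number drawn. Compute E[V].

139/15

E[V | stage 1] = (8+11+12)/3 = 31/3.
E[V | stage 2] = (1+7+9+10+14)/5 = 41/5.
E[V] = (1/2)·(31/3) + (1/2)·(41/5) = 139/15.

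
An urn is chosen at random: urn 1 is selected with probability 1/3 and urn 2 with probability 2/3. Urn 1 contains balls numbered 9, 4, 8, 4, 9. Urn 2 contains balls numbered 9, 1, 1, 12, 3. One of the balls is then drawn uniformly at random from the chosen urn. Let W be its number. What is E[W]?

86/15

E[W | urn 1] = (9+4+8+4+9)/5 = 34/5.
E[W | urn 2] = (9+1+1+12+3)/5 = 26/5.
E[W] = (1/3)·(34/5) + (2/3)·(26/5) = 86/15.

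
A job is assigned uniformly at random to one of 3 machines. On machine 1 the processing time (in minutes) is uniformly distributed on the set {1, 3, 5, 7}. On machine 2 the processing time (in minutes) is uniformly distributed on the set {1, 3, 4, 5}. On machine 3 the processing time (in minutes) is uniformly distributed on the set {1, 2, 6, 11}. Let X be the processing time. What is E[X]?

E[X | machine 1] = (1+3+5+7)/4 = 4.
E[X | machine 2] = (1+3+4+5)/4 = 13/4.
E[X | machine 3] = (1+2+6+11)/4 = 5.
E[X] = (1/3)·(4) + (1/3)·(13/4) + (1/3)·(5) = 49/12.

49/12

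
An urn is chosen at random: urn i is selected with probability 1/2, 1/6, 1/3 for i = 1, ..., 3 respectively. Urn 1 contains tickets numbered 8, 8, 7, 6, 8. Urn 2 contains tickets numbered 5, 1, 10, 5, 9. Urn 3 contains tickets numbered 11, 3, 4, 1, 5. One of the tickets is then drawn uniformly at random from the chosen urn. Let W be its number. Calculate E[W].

E[W | urn 1] = (8+8+7+6+8)/5 = 37/5.
E[W | urn 2] = (5+1+10+5+9)/5 = 6.
E[W | urn 3] = (11+3+4+1+5)/5 = 24/5.
By the law of total expectation,
E[W] = (1/2)·(37/5) + (1/6)·(6) + (1/3)·(24/5) = 63/10.

63/10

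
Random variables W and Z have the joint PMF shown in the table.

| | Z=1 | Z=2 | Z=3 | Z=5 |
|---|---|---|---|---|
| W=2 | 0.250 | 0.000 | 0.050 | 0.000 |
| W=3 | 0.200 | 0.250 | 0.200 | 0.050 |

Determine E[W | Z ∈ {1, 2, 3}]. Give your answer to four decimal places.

2.6842

P(Z ∈ {1, 2, 3}) = 0.950.
Σ W·P over the event = 2·(0.250) + 2·(0.050) + 3·(0.200) + 3·(0.250) + 3·(0.200) = 2.550.
E[W | Z ∈ {1, 2, 3}] = (2.550) / (0.950) = 2.6842.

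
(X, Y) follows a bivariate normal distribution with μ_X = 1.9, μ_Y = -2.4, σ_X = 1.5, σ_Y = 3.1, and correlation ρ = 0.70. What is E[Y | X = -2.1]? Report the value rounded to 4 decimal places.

-8.1867

The regression of Y on X has slope ρ·σ_Y/σ_X and passes through (μ_X, μ_Y).
E[Y | X=-2.1] = -2.4 + (0.70)·(3.1/1.5)·(-2.1 − (1.9)) = -2.4 + (1.44667)·(-4) = -8.1867.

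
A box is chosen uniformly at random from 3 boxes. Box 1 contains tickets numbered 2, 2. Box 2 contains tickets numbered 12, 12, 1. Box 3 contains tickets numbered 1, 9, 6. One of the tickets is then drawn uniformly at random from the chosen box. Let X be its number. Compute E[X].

E[X | box 1] = (2+2)/2 = 2.
E[X | box 2] = (12+12+1)/3 = 25/3.
E[X | box 3] = (1+9+6)/3 = 16/3.
By the law of total expectation,
E[X] = (1/3)·(2) + (1/3)·(25/3) + (1/3)·(16/3) = 47/9.

47/9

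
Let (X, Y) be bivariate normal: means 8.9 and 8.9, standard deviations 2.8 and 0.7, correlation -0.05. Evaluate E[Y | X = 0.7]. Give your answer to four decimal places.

9.0025

E[Y | X=x] = μ_Y + ρ(σ_Y/σ_X)(x − μ_X) for jointly normal variables.
E[Y | X=0.7] = 8.9 + (-0.05)·(0.7/2.8)·(0.7 − (8.9)) = 8.9 + (-0.0125)·(-8.2) = 9.0025.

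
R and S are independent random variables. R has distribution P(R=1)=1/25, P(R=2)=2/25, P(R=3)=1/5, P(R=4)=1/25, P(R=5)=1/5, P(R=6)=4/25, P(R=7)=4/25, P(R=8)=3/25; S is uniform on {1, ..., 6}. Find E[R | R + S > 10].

P(R + S > 10) = 37/150.
Summing R·P(x,y) over outcomes with R + S > 10 gives 253/150.
E[R | R + S > 10] = (253/150) / (37/150) = 253/37.

253/37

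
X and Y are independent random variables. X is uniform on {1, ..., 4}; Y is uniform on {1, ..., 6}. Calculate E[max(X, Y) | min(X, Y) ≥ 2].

64/15

P(min(X, Y) ≥ 2) = 5/8.
Summing max(X,Y)·P(x,y) over outcomes with min(X, Y) ≥ 2 gives 8/3.
E[max(X, Y) | min(X, Y) ≥ 2] = (8/3) / (5/8) = 64/15.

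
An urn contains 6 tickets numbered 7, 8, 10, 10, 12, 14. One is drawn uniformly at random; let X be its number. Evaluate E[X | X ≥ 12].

P(X ≥ 12) = 1/3.
Σ over the event: 12·1/6 + 14·1/6 = 13/3.
E[X | X ≥ 12] = (13/3) / (1/3) = 13.

13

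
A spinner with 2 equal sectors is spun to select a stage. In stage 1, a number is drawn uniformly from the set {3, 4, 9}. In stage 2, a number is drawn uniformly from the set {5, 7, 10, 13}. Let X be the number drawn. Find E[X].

169/24

E[X | stage 1] = (3+4+9)/3 = 16/3.
E[X | stage 2] = (5+7+10+13)/4 = 35/4.
E[X] = (1/2)·(16/3) + (1/2)·(35/4) = 169/24.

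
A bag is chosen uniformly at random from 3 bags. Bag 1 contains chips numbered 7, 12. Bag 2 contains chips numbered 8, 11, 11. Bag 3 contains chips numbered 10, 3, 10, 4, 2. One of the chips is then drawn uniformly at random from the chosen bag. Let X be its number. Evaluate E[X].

253/30

E[X | bag 1] = (7+12)/2 = 19/2.
E[X | bag 2] = (8+11+11)/3 = 10.
E[X | bag 3] = (10+3+10+4+2)/5 = 29/5.
E[X] = (1/3)·(19/2) + (1/3)·(10) + (1/3)·(29/5) = 253/30.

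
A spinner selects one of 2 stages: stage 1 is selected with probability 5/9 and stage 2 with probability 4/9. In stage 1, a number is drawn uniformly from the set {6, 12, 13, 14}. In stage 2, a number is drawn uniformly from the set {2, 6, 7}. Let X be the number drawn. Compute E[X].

E[X | stage 1] = (6+12+13+14)/4 = 45/4.
E[X | stage 2] = (2+6+7)/3 = 5.
By the law of total expectation,
E[X] = (5/9)·(45/4) + (4/9)·(5) = 305/36.

305/36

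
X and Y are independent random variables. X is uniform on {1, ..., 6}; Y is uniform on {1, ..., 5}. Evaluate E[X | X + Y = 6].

P(X + Y = 6) = 1/6.
Summing X·P(x,y) over outcomes with X + Y = 6 gives 1/2.
E[X | X + Y = 6] = (1/2) / (1/6) = 3.

3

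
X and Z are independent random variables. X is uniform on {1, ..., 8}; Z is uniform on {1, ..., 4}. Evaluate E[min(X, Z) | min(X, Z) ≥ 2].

P(min(X, Z) ≥ 2) = 21/32.
Summing min(X,Z)·P(x,y) over outcomes with min(X, Z) ≥ 2 gives 59/32.
E[min(X, Z) | min(X, Z) ≥ 2] = (59/32) / (21/32) = 59/21.

59/21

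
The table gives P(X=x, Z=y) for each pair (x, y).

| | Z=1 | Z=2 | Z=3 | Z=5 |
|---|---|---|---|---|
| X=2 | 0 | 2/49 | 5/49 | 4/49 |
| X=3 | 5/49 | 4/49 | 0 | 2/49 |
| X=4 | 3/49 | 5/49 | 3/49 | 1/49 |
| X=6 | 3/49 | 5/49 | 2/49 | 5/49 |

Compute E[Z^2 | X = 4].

P(X = 4) = 12/49.
Σ Z^2·P over the event = 1·(3/49) + 4·(5/49) + 9·(3/49) + 25·(1/49) = 75/49.
E[Z^2 | X = 4] = (75/49) / (12/49) = 25/4.

25/4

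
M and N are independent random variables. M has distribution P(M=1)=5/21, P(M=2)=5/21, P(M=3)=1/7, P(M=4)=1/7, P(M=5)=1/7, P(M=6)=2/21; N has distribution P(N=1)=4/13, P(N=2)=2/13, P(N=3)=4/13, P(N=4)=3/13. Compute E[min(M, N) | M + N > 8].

P(M + N > 8) = 23/273.
Summing min(M,N)·P(x,y) over outcomes with M + N > 8 gives 4/13.
E[min(M, N) | M + N > 8] = (4/13) / (23/273) = 84/23.

84/23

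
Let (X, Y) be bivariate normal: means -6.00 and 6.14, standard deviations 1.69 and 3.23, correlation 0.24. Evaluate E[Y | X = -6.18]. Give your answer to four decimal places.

For a bivariate normal, E[Y | X=x] = μ_Y + ρ·(σ_Y/σ_X)·(x − μ_X).
E[Y | X=-6.18] = 6.14 + (0.24)·(3.23/1.69)·(-6.18 − (-6.00)) = 6.14 + (0.4587)·(-0.18) = 6.0574.

6.0574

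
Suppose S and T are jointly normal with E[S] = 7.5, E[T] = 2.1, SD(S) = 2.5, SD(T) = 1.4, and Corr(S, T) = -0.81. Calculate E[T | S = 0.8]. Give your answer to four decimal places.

5.1391

For a bivariate normal, E[T | S=x] = μ_T + ρ·(σ_T/σ_S)·(x − μ_S).
E[T | S=0.8] = 2.1 + (-0.81)·(1.4/2.5)·(0.8 − (7.5)) = 2.1 + (-0.4536)·(-6.7) = 5.1391.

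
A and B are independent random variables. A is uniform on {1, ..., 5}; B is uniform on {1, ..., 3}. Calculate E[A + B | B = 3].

Outcomes with B = 3: (1,3), (2,3), (3,3), (4,3), (5,3), each with probability 1/15.
E[A + B | B = 3] = (4 + 5 + 6 + 7 + 8) / 5 = 6.

6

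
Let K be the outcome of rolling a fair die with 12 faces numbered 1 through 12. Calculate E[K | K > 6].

19/2

Given K > 6, K is equally likely to be any of {7, 8, 9, 10, 11, 12}.
E[K | K > 6] = (7 + 8 + 9 + 10 + 11 + 12) / 6 = 19/2.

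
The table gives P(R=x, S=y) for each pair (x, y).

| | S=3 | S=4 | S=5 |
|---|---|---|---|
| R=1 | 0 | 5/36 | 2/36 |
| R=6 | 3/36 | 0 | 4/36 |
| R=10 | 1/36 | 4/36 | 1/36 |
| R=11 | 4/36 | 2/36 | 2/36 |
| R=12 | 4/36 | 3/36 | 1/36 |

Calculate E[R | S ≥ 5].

P(S ≥ 5) = 5/18.
Σ R·P over the event = 1·(2/36) + 6·(4/36) + 10·(1/36) + 11·(2/36) + 12·(1/36) = 35/18.
E[R | S ≥ 5] = (35/18) / (5/18) = 7.

7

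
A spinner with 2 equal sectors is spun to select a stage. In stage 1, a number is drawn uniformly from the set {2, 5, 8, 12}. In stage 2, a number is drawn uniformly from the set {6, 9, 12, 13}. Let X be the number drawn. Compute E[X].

E[X | stage 1] = (2+5+8+12)/4 = 27/4.
E[X | stage 2] = (6+9+12+13)/4 = 10.
By the law of total expectation,
E[X] = (1/2)·(27/4) + (1/2)·(10) = 67/8.

67/8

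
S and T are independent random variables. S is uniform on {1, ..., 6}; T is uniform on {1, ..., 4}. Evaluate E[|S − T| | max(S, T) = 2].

Outcomes with max(S, T) = 2: (1,2), (2,1), (2,2), each with probability 1/24.
E[|S − T| | max(S, T) = 2] = (1 + 1 + 0) / 3 = 2/3.

2/3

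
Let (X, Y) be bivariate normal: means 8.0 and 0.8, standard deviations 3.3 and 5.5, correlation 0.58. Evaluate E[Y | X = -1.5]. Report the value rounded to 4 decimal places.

-8.3833

The regression of Y on X has slope ρ·σ_Y/σ_X and passes through (μ_X, μ_Y).
E[Y | X=-1.5] = 0.8 + (0.58)·(5.5/3.3)·(-1.5 − (8.0)) = 0.8 + (0.966667)·(-9.5) = -8.3833.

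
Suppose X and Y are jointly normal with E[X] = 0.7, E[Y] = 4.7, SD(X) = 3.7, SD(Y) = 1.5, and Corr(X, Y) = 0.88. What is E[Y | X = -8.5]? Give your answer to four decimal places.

1.4178

The regression of Y on X has slope ρ·σ_Y/σ_X and passes through (μ_X, μ_Y).
E[Y | X=-8.5] = 4.7 + (0.88)·(1.5/3.7)·(-8.5 − (0.7)) = 4.7 + (0.35676)·(-9.2) = 1.4178.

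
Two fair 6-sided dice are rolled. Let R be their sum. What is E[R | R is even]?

P(R is even) = 1/2.
Σ over the event: 2·1/36 + 4·1/12 + 6·5/36 + 8·5/36 + 10·1/12 + 12·1/36 = 7/2.
E[R | R is even] = (7/2) / (1/2) = 7.

7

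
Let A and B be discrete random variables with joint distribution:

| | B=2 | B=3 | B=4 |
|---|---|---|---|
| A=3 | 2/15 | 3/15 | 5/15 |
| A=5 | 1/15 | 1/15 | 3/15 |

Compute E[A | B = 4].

15/4

P(B = 4) = 8/15.
Σ A·P over the event = 3·(5/15) + 5·(3/15) = 2.
E[A | B = 4] = (2) / (8/15) = 15/4.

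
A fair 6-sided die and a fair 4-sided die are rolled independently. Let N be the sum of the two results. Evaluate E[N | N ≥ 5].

P(N ≥ 5) = 3/4.
Σ over the event: 5·1/6 + 6·1/6 + 7·1/6 + 8·1/8 + 9·1/12 + 10·1/24 = 31/6.
E[N | N ≥ 5] = (31/6) / (3/4) = 62/9.

62/9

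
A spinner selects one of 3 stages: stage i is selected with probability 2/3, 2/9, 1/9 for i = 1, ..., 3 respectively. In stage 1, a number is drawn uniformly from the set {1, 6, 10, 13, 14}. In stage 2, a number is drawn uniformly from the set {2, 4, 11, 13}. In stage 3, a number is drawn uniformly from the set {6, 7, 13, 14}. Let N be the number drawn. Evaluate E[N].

389/45

E[N | stage 1] = (1+6+10+13+14)/5 = 44/5.
E[N | stage 2] = (2+4+11+13)/4 = 15/2.
E[N | stage 3] = (6+7+13+14)/4 = 10.
E[N] = (2/3)·(44/5) + (2/9)·(15/2) + (1/9)·(10) = 389/45.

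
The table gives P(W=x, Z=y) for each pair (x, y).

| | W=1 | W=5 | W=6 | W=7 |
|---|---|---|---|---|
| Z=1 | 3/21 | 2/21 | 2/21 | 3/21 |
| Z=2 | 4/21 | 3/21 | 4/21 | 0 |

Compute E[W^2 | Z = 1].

P(Z = 1) = 10/21.
Σ W^2·P over the event = 1·(3/21) + 25·(2/21) + 36·(2/21) + 49·(3/21) = 272/21.
E[W^2 | Z = 1] = (272/21) / (10/21) = 136/5.

136/5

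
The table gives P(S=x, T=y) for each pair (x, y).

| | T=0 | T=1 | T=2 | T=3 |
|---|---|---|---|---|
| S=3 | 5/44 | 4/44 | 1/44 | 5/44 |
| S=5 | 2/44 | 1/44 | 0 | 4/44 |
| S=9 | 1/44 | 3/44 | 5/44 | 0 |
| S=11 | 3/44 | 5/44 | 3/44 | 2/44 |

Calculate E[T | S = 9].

P(S = 9) = 9/44.
Σ T·P over the event = 0·(1/44) + 1·(3/44) + 2·(5/44) = 13/44.
E[T | S = 9] = (13/44) / (9/44) = 13/9.

13/9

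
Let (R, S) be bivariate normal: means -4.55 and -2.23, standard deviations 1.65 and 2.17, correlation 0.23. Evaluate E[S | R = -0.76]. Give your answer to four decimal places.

For a bivariate normal, E[S | R=x] = μ_S + ρ·(σ_S/σ_R)·(x − μ_R).
E[S | R=-0.76] = -2.23 + (0.23)·(2.17/1.65)·(-0.76 − (-4.55)) = -2.23 + (0.30248)·(3.79) = -1.0836.

-1.0836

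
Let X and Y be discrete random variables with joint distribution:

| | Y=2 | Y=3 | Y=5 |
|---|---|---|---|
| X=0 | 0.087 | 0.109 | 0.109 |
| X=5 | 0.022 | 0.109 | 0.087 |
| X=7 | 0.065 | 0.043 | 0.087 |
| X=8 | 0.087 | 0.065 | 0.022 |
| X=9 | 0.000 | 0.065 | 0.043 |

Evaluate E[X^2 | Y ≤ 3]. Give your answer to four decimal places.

36.1350

P(Y ≤ 3) = 0.652.
Summing X^2·P(X=x,Y=y) over the conditioning event gives 23.560.
E[X^2 | Y ≤ 3] = (23.560) / (0.652) = 36.1350.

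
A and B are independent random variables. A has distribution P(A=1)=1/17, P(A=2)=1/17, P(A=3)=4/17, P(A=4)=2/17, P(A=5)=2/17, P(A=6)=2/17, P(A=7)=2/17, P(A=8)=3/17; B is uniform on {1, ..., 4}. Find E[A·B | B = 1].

83/17

P(B = 1) = 1/4.
Summing AB·P(x,y) over outcomes with B = 1 gives 83/68.
E[A·B | B = 1] = (83/68) / (1/4) = 83/17.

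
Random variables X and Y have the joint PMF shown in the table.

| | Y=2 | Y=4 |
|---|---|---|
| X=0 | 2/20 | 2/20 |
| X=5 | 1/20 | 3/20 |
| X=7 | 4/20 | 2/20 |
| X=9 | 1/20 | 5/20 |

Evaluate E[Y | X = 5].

P(X = 5) = 1/5.
Σ Y·P over the event = 2·(1/20) + 4·(3/20) = 7/10.
E[Y | X = 5] = (7/10) / (1/5) = 7/2.

7/2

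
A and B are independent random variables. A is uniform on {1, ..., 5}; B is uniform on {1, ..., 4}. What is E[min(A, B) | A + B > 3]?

P(A + B > 3) = 17/20.
Summing min(A,B)·P(x,y) over outcomes with A + B > 3 gives 37/20.
E[min(A, B) | A + B > 3] = (37/20) / (17/20) = 37/17.

37/17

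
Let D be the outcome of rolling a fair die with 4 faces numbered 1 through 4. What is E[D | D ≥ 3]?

7/2

Given D ≥ 3, D is equally likely to be any of {3, 4}.
E[D | D ≥ 3] = (3 + 4) / 2 = 7/2.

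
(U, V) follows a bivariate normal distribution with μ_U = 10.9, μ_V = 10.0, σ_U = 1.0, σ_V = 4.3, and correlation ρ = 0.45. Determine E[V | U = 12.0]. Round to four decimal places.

For a bivariate normal, E[V | U=x] = μ_V + ρ·(σ_V/σ_U)·(x − μ_U).
E[V | U=12.0] = 10.0 + (0.45)·(4.3/1.0)·(12.0 − (10.9)) = 10.0 + (1.935)·(1.1) = 12.1285.

12.1285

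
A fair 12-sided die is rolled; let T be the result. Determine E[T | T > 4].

17/2

Given T > 4, T is equally likely to be any of {5, 6, 7, 8, 9, 10, 11, 12}.
E[T | T > 4] = (5 + 6 + 7 + 8 + 9 + 10 + 11 + 12) / 8 = 17/2.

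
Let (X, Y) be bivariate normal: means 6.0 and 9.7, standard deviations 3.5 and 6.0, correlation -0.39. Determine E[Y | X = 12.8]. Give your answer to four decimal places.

5.1537

For a bivariate normal, E[Y | X=x] = μ_Y + ρ·(σ_Y/σ_X)·(x − μ_X).
E[Y | X=12.8] = 9.7 + (-0.39)·(6.0/3.5)·(12.8 − (6.0)) = 9.7 + (-0.66857)·(6.8) = 5.1537.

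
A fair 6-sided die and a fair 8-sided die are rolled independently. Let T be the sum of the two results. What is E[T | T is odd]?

P(T is odd) = 1/2.
Σ over the event: 3·1/24 + 5·1/12 + 7·1/8 + 9·1/8 + 11·1/12 + 13·1/24 = 4.
E[T | T is odd] = (4) / (1/2) = 8.

8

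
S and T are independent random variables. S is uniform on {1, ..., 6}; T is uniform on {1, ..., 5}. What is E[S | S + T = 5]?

Outcomes with S + T = 5: (1,4), (2,3), (3,2), (4,1), each with probability 1/30.
E[S | S + T = 5] = (1 + 2 + 3 + 4) / 4 = 5/2.

5/2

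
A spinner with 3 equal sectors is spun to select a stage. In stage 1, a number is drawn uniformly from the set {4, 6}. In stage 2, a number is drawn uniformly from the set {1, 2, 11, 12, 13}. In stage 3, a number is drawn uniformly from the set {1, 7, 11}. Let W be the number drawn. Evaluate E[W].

E[W | stage 1] = (4+6)/2 = 5.
E[W | stage 2] = (1+2+11+12+13)/5 = 39/5.
E[W | stage 3] = (1+7+11)/3 = 19/3.
E[W] = (1/3)·(5) + (1/3)·(39/5) + (1/3)·(19/3) = 287/45.

287/45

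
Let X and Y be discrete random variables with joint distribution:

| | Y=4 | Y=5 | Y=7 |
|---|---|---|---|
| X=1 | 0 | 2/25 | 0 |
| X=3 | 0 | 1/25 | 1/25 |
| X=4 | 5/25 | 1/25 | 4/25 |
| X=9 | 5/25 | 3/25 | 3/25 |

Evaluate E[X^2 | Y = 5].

270/7

P(Y = 5) = 7/25.
Σ X^2·P over the event = 1·(2/25) + 9·(1/25) + 16·(1/25) + 81·(3/25) = 54/5.
E[X^2 | Y = 5] = (54/5) / (7/25) = 270/7.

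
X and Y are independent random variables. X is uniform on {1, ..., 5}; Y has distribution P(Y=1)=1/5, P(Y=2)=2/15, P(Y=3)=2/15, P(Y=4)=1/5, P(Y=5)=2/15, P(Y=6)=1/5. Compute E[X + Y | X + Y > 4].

147/20

P(X + Y > 4) = 4/5.
Summing (X+Y)·P(x,y) over outcomes with X + Y > 4 gives 147/25.
E[X + Y | X + Y > 4] = (147/25) / (4/5) = 147/20.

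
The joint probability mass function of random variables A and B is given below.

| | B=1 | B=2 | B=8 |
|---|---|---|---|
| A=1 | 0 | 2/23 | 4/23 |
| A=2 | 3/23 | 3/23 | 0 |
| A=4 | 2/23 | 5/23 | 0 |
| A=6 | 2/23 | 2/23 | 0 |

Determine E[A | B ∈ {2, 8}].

P(B ∈ {2, 8}) = 16/23.
Σ A·P over the event = 1·(2/23) + 1·(4/23) + 2·(3/23) + 4·(5/23) + 6·(2/23) = 44/23.
E[A | B ∈ {2, 8}] = (44/23) / (16/23) = 11/4.

11/4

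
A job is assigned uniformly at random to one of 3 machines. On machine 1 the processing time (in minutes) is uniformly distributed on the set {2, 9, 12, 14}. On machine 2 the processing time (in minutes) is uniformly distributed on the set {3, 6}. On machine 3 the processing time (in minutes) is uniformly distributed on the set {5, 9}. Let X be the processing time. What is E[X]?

E[X | machine 1] = (2+9+12+14)/4 = 37/4.
E[X | machine 2] = (3+6)/2 = 9/2.
E[X | machine 3] = (5+9)/2 = 7.
By the law of total expectation,
E[X] = (1/3)·(37/4) + (1/3)·(9/2) + (1/3)·(7) = 83/12.

83/12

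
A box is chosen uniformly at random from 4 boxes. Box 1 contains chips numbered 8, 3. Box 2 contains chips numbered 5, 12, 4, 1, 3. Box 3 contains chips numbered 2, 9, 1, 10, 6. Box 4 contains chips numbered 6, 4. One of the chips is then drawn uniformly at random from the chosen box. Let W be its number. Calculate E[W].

211/40

E[W | box 1] = (8+3)/2 = 11/2.
E[W | box 2] = (5+12+4+1+3)/5 = 5.
E[W | box 3] = (2+9+1+10+6)/5 = 28/5.
E[W | box 4] = (6+4)/2 = 5.
By the law of total expectation,
E[W] = (1/4)·(11/2) + (1/4)·(5) + (1/4)·(28/5) + (1/4)·(5) = 211/40.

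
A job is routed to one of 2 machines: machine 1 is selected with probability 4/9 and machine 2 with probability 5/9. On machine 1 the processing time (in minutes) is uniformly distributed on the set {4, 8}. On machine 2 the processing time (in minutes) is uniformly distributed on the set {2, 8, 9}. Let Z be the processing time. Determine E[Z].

167/27

E[Z | machine 1] = (4+8)/2 = 6.
E[Z | machine 2] = (2+8+9)/3 = 19/3.
By the law of total expectation,
E[Z] = (4/9)·(6) + (5/9)·(19/3) = 167/27.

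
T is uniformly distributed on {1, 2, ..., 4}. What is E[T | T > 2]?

7/2

Given T > 2, T is equally likely to be any of {3, 4}.
E[T | T > 2] = (3 + 4) / 2 = 7/2.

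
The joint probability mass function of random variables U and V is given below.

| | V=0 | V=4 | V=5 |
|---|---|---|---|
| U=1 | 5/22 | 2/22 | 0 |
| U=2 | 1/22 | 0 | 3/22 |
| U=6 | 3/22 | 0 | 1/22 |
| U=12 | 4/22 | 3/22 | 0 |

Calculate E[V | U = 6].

P(U = 6) = 2/11.
Σ V·P over the event = 0·(3/22) + 5·(1/22) = 5/22.
E[V | U = 6] = (5/22) / (2/11) = 5/4.

5/4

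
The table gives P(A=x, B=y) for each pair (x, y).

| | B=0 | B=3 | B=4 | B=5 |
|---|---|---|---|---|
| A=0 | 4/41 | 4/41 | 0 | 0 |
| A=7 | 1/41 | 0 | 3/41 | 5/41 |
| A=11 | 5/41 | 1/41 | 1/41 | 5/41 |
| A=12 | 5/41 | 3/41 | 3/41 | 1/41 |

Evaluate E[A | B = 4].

68/7

P(B = 4) = 7/41.
Σ A·P over the event = 7·(3/41) + 11·(1/41) + 12·(3/41) = 68/41.
E[A | B = 4] = (68/41) / (7/41) = 68/7.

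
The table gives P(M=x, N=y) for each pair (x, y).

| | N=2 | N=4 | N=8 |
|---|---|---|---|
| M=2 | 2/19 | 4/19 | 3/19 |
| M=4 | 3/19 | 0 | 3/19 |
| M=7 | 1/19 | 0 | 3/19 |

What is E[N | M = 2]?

44/9

P(M = 2) = 9/19.
Σ N·P over the event = 2·(2/19) + 4·(4/19) + 8·(3/19) = 44/19.
E[N | M = 2] = (44/19) / (9/19) = 44/9.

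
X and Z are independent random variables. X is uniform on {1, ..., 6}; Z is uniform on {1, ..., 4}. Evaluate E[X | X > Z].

32/7

P(X > Z) = 7/12.
Summing X·P(x,y) over outcomes with X > Z gives 8/3.
E[X | X > Z] = (8/3) / (7/12) = 32/7.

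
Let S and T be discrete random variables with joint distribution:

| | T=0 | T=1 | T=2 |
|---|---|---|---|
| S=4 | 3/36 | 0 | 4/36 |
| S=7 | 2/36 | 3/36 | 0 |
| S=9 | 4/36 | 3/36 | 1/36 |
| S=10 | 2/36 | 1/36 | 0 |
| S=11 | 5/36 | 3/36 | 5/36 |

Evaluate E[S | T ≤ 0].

137/16

P(T ≤ 0) = 4/9.
Summing S·P(S=x,T=y) over the conditioning event gives 137/36.
E[S | T ≤ 0] = (137/36) / (4/9) = 137/16.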